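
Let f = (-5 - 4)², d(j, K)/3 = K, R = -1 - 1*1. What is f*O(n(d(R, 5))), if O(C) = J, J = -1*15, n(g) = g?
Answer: -1215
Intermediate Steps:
R = -2 (R = -1 - 1 = -2)
d(j, K) = 3*K
f = 81 (f = (-9)² = 81)
J = -15
O(C) = -15
f*O(n(d(R, 5))) = 81*(-15) = -1215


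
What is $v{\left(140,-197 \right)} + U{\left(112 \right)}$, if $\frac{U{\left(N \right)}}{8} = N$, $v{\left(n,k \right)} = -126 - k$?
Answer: $967$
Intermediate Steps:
$U{\left(N \right)} = 8 N$
$v{\left(140,-197 \right)} + U{\left(112 \right)} = \left(-126 - -197\right) + 8 \cdot 112 = \left(-126 + 197\right) + 896 = 71 + 896 = 967$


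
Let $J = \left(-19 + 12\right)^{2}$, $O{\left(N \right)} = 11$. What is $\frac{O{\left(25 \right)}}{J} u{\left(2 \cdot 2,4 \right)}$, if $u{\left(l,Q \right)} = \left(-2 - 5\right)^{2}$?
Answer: $11$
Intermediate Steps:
$J = 49$ ($J = \left(-7\right)^{2} = 49$)
$u{\left(l,Q \right)} = 49$ ($u{\left(l,Q \right)} = \left(-7\right)^{2} = 49$)
$\frac{O{\left(25 \right)}}{J} u{\left(2 \cdot 2,4 \right)} = \frac{11}{49} \cdot 49 = 11$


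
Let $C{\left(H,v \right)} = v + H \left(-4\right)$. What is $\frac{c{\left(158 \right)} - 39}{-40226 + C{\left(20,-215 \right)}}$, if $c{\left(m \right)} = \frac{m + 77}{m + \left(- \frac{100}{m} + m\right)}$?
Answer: $\frac{953081}{1009540194} \approx 0.00094407$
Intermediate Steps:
$C{\left(H,v \right)} = v - 4 H$
$c{\left(m \right)} = \frac{77 + m}{- \frac{100}{m} + 2 m}$ ($c{\left(m \right)} = \frac{77 + m}{m + \left(m - \frac{100}{m}\right)} = \frac{77 + m}{- \frac{100}{m} + 2 m}$)
$\frac{c{\left(158 \right)} - 39}{-40226 + C{\left(20,-215 \right)}} = \frac{\frac{1}{2} \cdot 158 \frac{1}{-50 + 158^{2}} \left(77 + 158\right) - 39}{-40226 - 295} = \frac{\frac{1}{2} \cdot 158 \frac{1}{-50 + 24964} \cdot 235 - 39}{-40226 - 295} = \frac{\frac{1}{2} \cdot 158 \cdot \frac{1}{24914} \cdot 235 - 39}{-40226 - 295} = \frac{\frac{1}{2} \cdot 158 \cdot \frac{1}{24914} \cdot 235 - 39}{-40521} = \left(\frac{18565}{24914} - 39\right) \left(- \frac{1}{40521}\right) = \left(- \frac{953081}{24914}\right) \left(- \frac{1}{40521}\right) = \frac{953081}{1009540194}$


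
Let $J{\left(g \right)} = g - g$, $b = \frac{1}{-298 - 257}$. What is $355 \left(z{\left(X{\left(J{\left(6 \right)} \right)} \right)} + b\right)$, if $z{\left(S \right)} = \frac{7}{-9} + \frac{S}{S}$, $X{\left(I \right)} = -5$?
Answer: $\frac{26057}{333} \approx 78.249$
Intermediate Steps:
$b = - \frac{1}{555}$ ($b = \frac{1}{-555} = - \frac{1}{555} \approx -0.0018018$)
$J{\left(g \right)} = 0$
$z{\left(S \right)} = \frac{2}{9}$ ($z{\left(S \right)} = 7 \left(- \frac{1}{9}\right) + 1 = - \frac{7}{9} + 1 = \frac{2}{9}$)
$355 \left(z{\left(X{\left(J{\left(6 \right)} \right)} \right)} + b\right) = 355 \left(\frac{2}{9} - \frac{1}{555}\right) = 355 \cdot \frac{367}{1665} = \frac{26057}{333}$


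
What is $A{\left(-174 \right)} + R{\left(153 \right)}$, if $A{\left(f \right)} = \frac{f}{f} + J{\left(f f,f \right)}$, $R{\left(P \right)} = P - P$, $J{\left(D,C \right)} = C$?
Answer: $-173$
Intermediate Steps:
$R{\left(P \right)} = 0$
$A{\left(f \right)} = 1 + f$ ($A{\left(f \right)} = \frac{f}{f} + f = 1 + f$)
$A{\left(-174 \right)} + R{\left(153 \right)} = \left(1 - 174\right) + 0 = -173 + 0 = -173$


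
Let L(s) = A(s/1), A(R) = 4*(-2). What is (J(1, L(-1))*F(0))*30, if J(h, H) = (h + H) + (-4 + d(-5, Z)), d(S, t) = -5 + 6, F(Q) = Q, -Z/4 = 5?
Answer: 0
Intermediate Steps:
Z = -20 (Z = -4*5 = -20)
A(R) = -8
L(s) = -8
d(S, t) = 1
J(h, H) = -3 + H + h (J(h, H) = (h + H) + (-4 + 1) = (H + h) - 3 = -3 + H + h)
(J(1, L(-1))*F(0))*30 = ((-3 - 8 + 1)*0)*30 = -10*0*30 = 0*30 = 0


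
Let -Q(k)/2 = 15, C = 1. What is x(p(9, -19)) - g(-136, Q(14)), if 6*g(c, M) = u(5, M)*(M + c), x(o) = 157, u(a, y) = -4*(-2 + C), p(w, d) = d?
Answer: 803/3 ≈ 267.67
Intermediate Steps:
Q(k) = -30 (Q(k) = -2*15 = -30)
u(a, y) = 4 (u(a, y) = -4*(-2 + 1) = -4*(-1) = 4)
g(c, M) = 2*M/3 + 2*c/3 (g(c, M) = (4*(M + c))/6 = (4*M + 4*c)/6 = 2*M/3 + 2*c/3)
x(p(9, -19)) - g(-136, Q(14)) = 157 - ((⅔)*(-30) + (⅔)*(-136)) = 157 - (-20 - 272/3) = 157 - 1*(-332/3) = 157 + 332/3 = 803/3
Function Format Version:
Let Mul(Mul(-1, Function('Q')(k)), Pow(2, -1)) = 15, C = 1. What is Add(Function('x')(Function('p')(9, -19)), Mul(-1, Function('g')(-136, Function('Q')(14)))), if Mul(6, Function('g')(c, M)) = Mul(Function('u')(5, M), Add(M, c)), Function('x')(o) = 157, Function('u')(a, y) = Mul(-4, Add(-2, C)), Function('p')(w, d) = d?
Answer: Rational(803, 3) ≈ 267.67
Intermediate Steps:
Function('Q')(k) = -30 (Function('Q')(k) = Mul(-2, 15) = -30)
Function('u')(a, y) = 4 (Function('u')(a, y) = Mul(-4, Add(-2, 1)) = Mul(-4, -1) = 4)
Function('g')(c, M) = Add(Mul(Rational(2, 3), M), Mul(Rational(2, 3), c)) (Function('g')(c, M) = Mul(Rational(1, 6), Mul(4, Add(M, c))) = Mul(Rational(1, 6), Add(Mul(4, M), Mul(4, c))) = Add(Mul(Rational(2, 3), M), Mul(Rational(2, 3), c)))
Add(Function('x')(Function('p')(9, -19)), Mul(-1, Function('g')(-136, Function('Q')(14)))) = Add(157, Mul(-1, Add(Mul(Rational(2, 3), -30), Mul(Rational(2, 3), -136)))) = Add(157, Mul(-1, Add(-20, Rational(-272, 3)))) = Add(157, Mul(-1, Rational(-332, 3))) = Add(157, Rational(332, 3)) = Rational(803, 3)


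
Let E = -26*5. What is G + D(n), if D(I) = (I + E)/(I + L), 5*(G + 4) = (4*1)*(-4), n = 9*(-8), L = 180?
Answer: -2449/270 ≈ -9.0704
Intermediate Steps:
n = -72
E = -130
G = -36/5 (G = -4 + ((4*1)*(-4))/5 = -4 + (4*(-4))/5 = -4 + (⅕)*(-16) = -4 - 16/5 = -36/5 ≈ -7.2000)
D(I) = (-130 + I)/(180 + I) (D(I) = (I - 130)/(I + 180) = (-130 + I)/(180 + I))
G + D(n) = -36/5 + (-130 - 72)/(180 - 72) = -36/5 - 202/108 = -36/5 + (1/108)*(-202) = -36/5 - 101/54 = -2449/270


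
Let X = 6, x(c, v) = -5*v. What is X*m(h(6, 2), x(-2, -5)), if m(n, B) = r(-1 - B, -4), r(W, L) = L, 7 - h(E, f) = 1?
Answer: -24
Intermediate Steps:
h(E, f) = 6 (h(E, f) = 7 - 1*1 = 7 - 1 = 6)
m(n, B) = -4
X*m(h(6, 2), x(-2, -5)) = 6*(-4) = -24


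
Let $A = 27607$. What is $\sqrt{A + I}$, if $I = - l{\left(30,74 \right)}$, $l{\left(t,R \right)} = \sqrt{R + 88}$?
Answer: $\sqrt{27607 - 9 \sqrt{2}} \approx 166.12$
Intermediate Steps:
$l{\left(t,R \right)} = \sqrt{88 + R}$
$I = - 9 \sqrt{2}$ ($I = - \sqrt{88 + 74} = - \sqrt{162} = - 9 \sqrt{2} \approx -12.728$)
$\sqrt{A + I} = \sqrt{27607 - 9 \sqrt{2}}$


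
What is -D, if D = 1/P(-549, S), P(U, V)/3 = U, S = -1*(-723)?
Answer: 1/1647 ≈ 0.00060716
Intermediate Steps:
S = 723
P(U, V) = 3*U
D = -1/1647 (D = 1/(3*(-549)) = 1/(-1647) = -1/1647 ≈ -0.00060716)
-D = -1*(-1/1647) = 1/1647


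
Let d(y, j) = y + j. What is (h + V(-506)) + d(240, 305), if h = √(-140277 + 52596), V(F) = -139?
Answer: 406 + I*√87681 ≈ 406.0 + 296.11*I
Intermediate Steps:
d(y, j) = j + y
h = I*√87681 (h = √(-87681) = I*√87681 ≈ 296.11*I)
(h + V(-506)) + d(240, 305) = (I*√87681 - 139) + (305 + 240) = (-139 + I*√87681) + 545 = 406 + I*√87681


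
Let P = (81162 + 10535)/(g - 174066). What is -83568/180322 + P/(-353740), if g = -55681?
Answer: -3395806819250303/7327447923508580 ≈ -0.46344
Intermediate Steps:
P = -91697/229747 (P = (81162 + 10535)/(-55681 - 174066) = 91697/(-229747) = 91697*(-1/229747) = -91697/229747 ≈ -0.39912)
-83568/180322 + P/(-353740) = -83568/180322 - 91697/229747/(-353740) = -83568*1/180322 - 91697/229747*(-1/353740) = -41784/90161 + 91697/81270703780 = -3395806819250303/7327447923508580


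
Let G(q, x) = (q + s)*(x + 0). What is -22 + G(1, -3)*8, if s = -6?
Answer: 98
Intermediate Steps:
G(q, x) = x*(-6 + q) (G(q, x) = (q - 6)*(x + 0) = (-6 + q)*x = x*(-6 + q))
-22 + G(1, -3)*8 = -22 - 3*(-6 + 1)*8 = -22 - 3*(-5)*8 = -22 + 15*8 = -22 + 120 = 98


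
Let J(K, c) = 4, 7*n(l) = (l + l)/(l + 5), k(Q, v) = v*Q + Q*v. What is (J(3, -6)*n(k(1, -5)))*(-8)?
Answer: -128/7 ≈ -18.286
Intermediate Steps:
k(Q, v) = 2*Q*v (k(Q, v) = Q*v + Q*v = 2*Q*v)
n(l) = 2*l/(7*(5 + l)) (n(l) = ((l + l)/(l + 5))/7 = ((2*l)/(5 + l))/7 = (2*l/(5 + l))/7 = 2*l/(7*(5 + l)))
(J(3, -6)*n(k(1, -5)))*(-8) = (4*(2*(2*1*(-5))/(7*(5 + 2*1*(-5)))))*(-8) = (4*((2/7)*(-10)/(5 - 10)))*(-8) = (4*((2/7)*(-10)/(-5)))*(-8) = (4*((2/7)*(-10)*(-⅕)))*(-8) = (4*(4/7))*(-8) = (16/7)*(-8) = -128/7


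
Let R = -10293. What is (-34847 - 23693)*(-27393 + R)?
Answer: 2206138440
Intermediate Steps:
(-34847 - 23693)*(-27393 + R) = (-34847 - 23693)*(-27393 - 10293) = -58540*(-37686) = 2206138440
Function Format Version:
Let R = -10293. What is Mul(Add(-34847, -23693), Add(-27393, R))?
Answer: 2206138440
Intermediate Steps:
Mul(Add(-34847, -23693), Add(-27393, R)) = Mul(Add(-34847, -23693), Add(-27393, -10293)) = Mul(-58540, -37686) = 2206138440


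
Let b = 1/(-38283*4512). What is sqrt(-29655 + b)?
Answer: I*sqrt(6144485801438809454)/14394408 ≈ 172.21*I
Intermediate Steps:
b = -1/172732896 (b = -1/38283*1/4512 = -1/172732896 ≈ -5.7893e-9)
sqrt(-29655 + b) = sqrt(-29655 - 1/172732896) = sqrt(-5122394030881/172732896) = I*sqrt(6144485801438809454)/14394408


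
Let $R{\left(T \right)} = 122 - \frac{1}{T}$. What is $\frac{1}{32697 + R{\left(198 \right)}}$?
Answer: $\frac{198}{6498161} \approx 3.047 \cdot 10^{-5}$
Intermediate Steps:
$\frac{1}{32697 + R{\left(198 \right)}} = \frac{1}{32697 + \left(122 - \frac{1}{198}\right)} = \frac{1}{32697 + \frac{24155}{198}} = \frac{1}{\frac{6498161}{198}} = \frac{198}{6498161}$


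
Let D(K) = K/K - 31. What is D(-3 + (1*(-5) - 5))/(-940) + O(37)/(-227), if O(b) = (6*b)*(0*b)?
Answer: 3/94 ≈ 0.031915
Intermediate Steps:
O(b) = 0 (O(b) = (6*b)*0 = 0)
D(K) = -30 (D(K) = 1 - 31 = -30)
D(-3 + (1*(-5) - 5))/(-940) + O(37)/(-227) = -30/(-940) + 0/(-227) = -30*(-1/940) + 0*(-1/227) = 3/94 + 0 = 3/94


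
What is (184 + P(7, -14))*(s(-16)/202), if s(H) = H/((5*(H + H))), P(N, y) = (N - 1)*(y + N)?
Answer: 71/1010 ≈ 0.070297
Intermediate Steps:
P(N, y) = (-1 + N)*(N + y)
s(H) = ⅒ (s(H) = H/((5*(2*H))) = H/((10*H)) = H*(1/(10*H)) = ⅒)
(184 + P(7, -14))*(s(-16)/202) = (184 + (7² - 1*7 - 1*(-14) + 7*(-14)))*((⅒)/202) = (184 + (49 - 7 + 14 - 98))*((⅒)*(1/202)) = (184 - 42)*(1/2020) = 142*(1/2020) = 71/1010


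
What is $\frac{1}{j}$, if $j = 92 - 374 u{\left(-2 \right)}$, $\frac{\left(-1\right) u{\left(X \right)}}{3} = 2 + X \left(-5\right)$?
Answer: $\frac{1}{13556} \approx 7.3768 \cdot 10^{-5}$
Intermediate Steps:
$u{\left(X \right)} = -6 + 15 X$ ($u{\left(X \right)} = - 3 \left(2 + X \left(-5\right)\right) = - 3 \left(2 - 5 X\right) = -6 + 15 X$)
$j = 13556$ ($j = 92 - 374 \left(-6 + 15 \left(-2\right)\right) = 92 - 374 \left(-6 - 30\right) = 92 - 374 \left(-36\right) = 92 - -13464 = 92 + 13464 = 13556$)
$\frac{1}{j} = \frac{1}{13556}$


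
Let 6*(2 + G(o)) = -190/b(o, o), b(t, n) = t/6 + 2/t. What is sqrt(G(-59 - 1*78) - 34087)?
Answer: I*sqrt(12023586415099)/18781 ≈ 184.63*I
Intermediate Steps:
b(t, n) = 2/t + t/6 (b(t, n) = t*(1/6) + 2/t = t/6 + 2/t = 2/t + t/6)
G(o) = -2 - 95/(3*(2/o + o/6)) (G(o) = -2 + (-190/(2/o + o/6))/6 = -2 - 95/(3*(2/o + o/6)))
sqrt(G(-59 - 1*78) - 34087) = sqrt(2*(-12 - (-59 - 1*78)**2 - 95*(-59 - 1*78))/(12 + (-59 - 1*78)**2) - 34087) = sqrt(2*(-12 - (-59 - 78)**2 - 95*(-59 - 78))/(12 + (-59 - 78)**2) - 34087) = sqrt(2*(-12 - 1*(-137)**2 - 95*(-137))/(12 + (-137)**2) - 34087) = sqrt(2*(-12 - 1*18769 + 13015)/(12 + 18769) - 34087) = sqrt(2*(-12 - 18769 + 13015)/18781 - 34087) = sqrt(2*(1/18781)*(-5766) - 34087) = sqrt(-11532/18781 - 34087) = sqrt(-640199479/18781) = I*sqrt(12023586415099)/18781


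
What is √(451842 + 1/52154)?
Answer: √1229028185409026/52154 ≈ 672.19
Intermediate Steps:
√(451842 + 1/52154) = √(23565367669/52154) = √1229028185409026/52154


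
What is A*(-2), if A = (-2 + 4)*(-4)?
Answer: 16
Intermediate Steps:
A = -8 (A = 2*(-4) = -8)
A*(-2) = -8*(-2) = 16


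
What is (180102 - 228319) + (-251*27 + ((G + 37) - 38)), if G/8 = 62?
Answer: -54499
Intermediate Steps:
G = 496 (G = 8*62 = 496)
(180102 - 228319) + (-251*27 + ((G + 37) - 38)) = (180102 - 228319) + (-251*27 + ((496 + 37) - 38)) = -48217 + (-6777 + (533 - 38)) = -48217 + (-6777 + 495) = -48217 - 6282 = -54499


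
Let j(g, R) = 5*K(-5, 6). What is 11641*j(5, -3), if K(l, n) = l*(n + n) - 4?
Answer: -3725120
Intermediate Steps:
K(l, n) = -4 + 2*l*n (K(l, n) = l*(2*n) - 4 = 2*l*n - 4 = -4 + 2*l*n)
j(g, R) = -320 (j(g, R) = 5*(-4 + 2*(-5)*6) = 5*(-4 - 60) = 5*(-64) = -320)
11641*j(5, -3) = 11641*(-320) = -3725120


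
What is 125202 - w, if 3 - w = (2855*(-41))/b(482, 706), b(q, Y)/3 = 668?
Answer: 250781741/2004 ≈ 1.2514e+5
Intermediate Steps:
b(q, Y) = 2004 (b(q, Y) = 3*668 = 2004)
w = 123067/2004 (w = 3 - 2855*(-41)/2004 = 3 - (-117055)/2004 = 3 - 1*(-117055/2004) = 3 + 117055/2004 = 123067/2004 ≈ 61.411)
125202 - w = 125202 - 1*123067/2004 = 125202 - 123067/2004 = 250781741/2004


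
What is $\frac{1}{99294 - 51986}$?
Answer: $\frac{1}{47308} \approx 2.1138 \cdot 10^{-5}$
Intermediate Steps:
$\frac{1}{99294 - 51986} = \frac{1}{47308}$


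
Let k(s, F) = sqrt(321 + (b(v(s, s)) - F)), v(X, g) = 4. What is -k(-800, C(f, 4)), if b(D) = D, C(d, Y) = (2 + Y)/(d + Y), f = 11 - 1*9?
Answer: -18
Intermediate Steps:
f = 2 (f = 11 - 9 = 2)
C(d, Y) = (2 + Y)/(Y + d)
k(s, F) = sqrt(325 - F) (k(s, F) = sqrt(321 + (4 - F)) = sqrt(325 - F))
-k(-800, C(f, 4)) = -sqrt(325 - (2 + 4)/(4 + 2)) = -sqrt(325 - 6/6) = -sqrt(325 - 1*1) = -sqrt(325 - 1) = -sqrt(324) = -1*18 = -18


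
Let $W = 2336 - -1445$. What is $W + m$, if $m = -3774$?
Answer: $7$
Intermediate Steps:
$W = 3781$ ($W = 2336 + 1445 = 3781$)
$W + m = 3781 - 3774 = 7$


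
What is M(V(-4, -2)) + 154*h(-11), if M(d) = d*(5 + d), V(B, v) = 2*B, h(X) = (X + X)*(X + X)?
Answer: 74560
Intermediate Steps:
h(X) = 4*X² (h(X) = (2*X)*(2*X) = 4*X²)
M(V(-4, -2)) + 154*h(-11) = (2*(-4))*(5 + 2*(-4)) + 154*(4*(-11)²) = -8*(5 - 8) + 154*(4*121) = -8*(-3) + 154*484 = 24 + 74536 = 74560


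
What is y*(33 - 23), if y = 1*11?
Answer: 110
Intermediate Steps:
y = 11
y*(33 - 23) = 11*(33 - 23) = 11*10 = 110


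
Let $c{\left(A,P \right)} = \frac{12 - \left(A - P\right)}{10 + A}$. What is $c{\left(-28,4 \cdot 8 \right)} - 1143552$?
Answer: $-1143556$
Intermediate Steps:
$c{\left(A,P \right)} = \frac{12 + P - A}{10 + A}$
$c{\left(-28,4 \cdot 8 \right)} - 1143552 = \frac{12 + 4 \cdot 8 - -28}{10 - 28} - 1143552 = \frac{12 + 32 + 28}{-18} - 1143552 = \left(- \frac{1}{18}\right) 72 - 1143552 = -4 - 1143552 = -1143556$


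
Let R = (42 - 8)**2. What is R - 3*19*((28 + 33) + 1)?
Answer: -2378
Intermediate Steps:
R = 1156 (R = 34**2 = 1156)
R - 3*19*((28 + 33) + 1) = 1156 - 3*19*((28 + 33) + 1) = 1156 - 57*(61 + 1) = 1156 - 57*62 = 1156 - 1*3534 = 1156 - 3534 = -2378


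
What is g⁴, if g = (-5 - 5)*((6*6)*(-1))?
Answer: 16796160000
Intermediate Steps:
g = 360 (g = -360*(-1) = -10*(-36) = 360)
g⁴ = 360⁴ = 16796160000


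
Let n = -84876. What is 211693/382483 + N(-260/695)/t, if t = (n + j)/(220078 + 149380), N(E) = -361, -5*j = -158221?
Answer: 255123428603457/101801292797 ≈ 2506.1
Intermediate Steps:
j = 158221/5 (j = -1/5*(-158221) = 158221/5 ≈ 31644.)
t = -266159/1847290 (t = (-84876 + 158221/5)/(220078 + 149380) = -266159/5/369458 = -266159/5*1/369458 = -266159/1847290 ≈ -0.14408)
211693/382483 + N(-260/695)/t = 211693/382483 - 361/(-266159/1847290) = 211693*(1/382483) - 361*(-1847290/266159) = 211693/382483 + 666871690/266159 = 255123428603457/101801292797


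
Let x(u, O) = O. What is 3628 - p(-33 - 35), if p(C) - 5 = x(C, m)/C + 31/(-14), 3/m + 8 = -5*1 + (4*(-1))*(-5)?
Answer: 246515/68 ≈ 3625.2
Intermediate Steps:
m = 3/7 (m = 3/(-8 + (-5*1 + (4*(-1))*(-5))) = 3/(-8 + (-5 - 4*(-5))) = 3/(-8 + (-5 + 20)) = 3/(-8 + 15) = 3/7 ≈ 0.42857)
p(C) = 39/14 + 3/(7*C) (p(C) = 5 + (3/(7*C) + 31/(-14)) = 5 + (3/(7*C) + 31*(-1/14)) = 5 + (3/(7*C) - 31/14) = 5 + (-31/14 + 3/(7*C)) = 39/14 + 3/(7*C))
3628 - p(-33 - 35) = 3628 - 3*(2 + 13*(-33 - 35))/(14*(-33 - 35)) = 3628 - 3*(2 + 13*(-68))/(14*(-68)) = 3628 - 3*(-1)*(2 - 884)/(14*68) = 3628 - 3*(-1)*(-882)/(14*68) = 3628 - 1*189/68 = 3628 - 189/68 = 246515/68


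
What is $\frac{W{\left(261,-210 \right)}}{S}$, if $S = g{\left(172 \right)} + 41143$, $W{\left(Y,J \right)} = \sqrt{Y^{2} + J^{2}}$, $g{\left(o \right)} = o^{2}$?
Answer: $\frac{3 \sqrt{12469}}{70727} \approx 0.0047364$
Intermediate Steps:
$W{\left(Y,J \right)} = \sqrt{J^{2} + Y^{2}}$
$S = 70727$ ($S = 172^{2} + 41143 = 29584 + 41143 = 70727$)
$\frac{W{\left(261,-210 \right)}}{S} = \frac{\sqrt{\left(-210\right)^{2} + 261^{2}}}{70727} = \sqrt{44100 + 68121} \cdot \frac{1}{70727} = \sqrt{112221} \cdot \frac{1}{70727} = 3 \sqrt{12469} \cdot \frac{1}{70727} = \frac{3 \sqrt{12469}}{70727}$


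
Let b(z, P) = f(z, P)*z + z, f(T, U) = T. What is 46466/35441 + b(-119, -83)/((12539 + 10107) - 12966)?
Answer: 67675243/24504920 ≈ 2.7617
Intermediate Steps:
b(z, P) = z + z² (b(z, P) = z*z + z = z² + z = z + z²)
46466/35441 + b(-119, -83)/((12539 + 10107) - 12966) = 46466/35441 + (-119*(1 - 119))/((12539 + 10107) - 12966) = 46466*(1/35441) + (-119*(-118))/(22646 - 12966) = 6638/5063 + 14042/9680 = 6638/5063 + 14042*(1/9680) = 6638/5063 + 7021/4840 = 67675243/24504920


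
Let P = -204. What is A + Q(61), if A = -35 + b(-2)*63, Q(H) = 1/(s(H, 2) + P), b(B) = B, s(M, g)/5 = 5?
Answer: -28820/179 ≈ -161.01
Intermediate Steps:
s(M, g) = 25 (s(M, g) = 5*5 = 25)
Q(H) = -1/179 (Q(H) = 1/(25 - 204) = 1/(-179) = -1/179)
A = -161 (A = -35 - 2*63 = -35 - 126 = -161)
A + Q(61) = -161 - 1/179 = -28820/179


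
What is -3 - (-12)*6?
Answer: 69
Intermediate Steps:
-3 - (-12)*6 = -3 - 6*(-12) = -3 + 72 = 69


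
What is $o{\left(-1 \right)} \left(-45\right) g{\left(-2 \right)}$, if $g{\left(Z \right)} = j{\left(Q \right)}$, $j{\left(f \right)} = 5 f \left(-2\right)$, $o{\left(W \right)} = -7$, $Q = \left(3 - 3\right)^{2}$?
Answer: $0$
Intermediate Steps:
$Q = 0$ ($Q = 0^{2} = 0$)
$j{\left(f \right)} = - 10 f$
$g{\left(Z \right)} = 0$ ($g{\left(Z \right)} = \left(-10\right) 0 = 0$)
$o{\left(-1 \right)} \left(-45\right) g{\left(-2 \right)} = \left(-7\right) \left(-45\right) 0 = 315 \cdot 0 = 0$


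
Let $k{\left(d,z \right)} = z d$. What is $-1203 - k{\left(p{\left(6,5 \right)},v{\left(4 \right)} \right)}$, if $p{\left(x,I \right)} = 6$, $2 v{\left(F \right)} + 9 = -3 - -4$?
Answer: $-1179$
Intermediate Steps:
$v{\left(F \right)} = -4$ ($v{\left(F \right)} = - \frac{9}{2} + \frac{-3 - -4}{2} = - \frac{9}{2} + \frac{-3 + 4}{2} = - \frac{9}{2} + \frac{1}{2} \cdot 1 = - \frac{9}{2} + \frac{1}{2} = -4$)
$k{\left(d,z \right)} = d z$
$-1203 - k{\left(p{\left(6,5 \right)},v{\left(4 \right)} \right)} = -1203 - 6 \left(-4\right) = -1203 - -24 = -1203 + 24 = -1179$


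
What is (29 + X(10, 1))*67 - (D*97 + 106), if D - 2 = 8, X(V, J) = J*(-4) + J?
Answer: 666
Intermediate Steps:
X(V, J) = -3*J (X(V, J) = -4*J + J = -3*J)
D = 10 (D = 2 + 8 = 10)
(29 + X(10, 1))*67 - (D*97 + 106) = (29 - 3*1)*67 - (10*97 + 106) = (29 - 3)*67 - (970 + 106) = 26*67 - 1*1076 = 1742 - 1076 = 666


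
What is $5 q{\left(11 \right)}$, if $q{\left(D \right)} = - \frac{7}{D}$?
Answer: $- \frac{35}{11} \approx -3.1818$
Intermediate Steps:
$5 q{\left(11 \right)} = 5 \left(- \frac{7}{11}\right) = - \frac{35}{11}$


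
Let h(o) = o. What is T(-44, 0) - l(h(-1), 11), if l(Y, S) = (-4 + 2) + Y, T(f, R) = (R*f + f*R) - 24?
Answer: -21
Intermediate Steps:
T(f, R) = -24 + 2*R*f (T(f, R) = (R*f + R*f) - 24 = 2*R*f - 24 = -24 + 2*R*f)
l(Y, S) = -2 + Y
T(-44, 0) - l(h(-1), 11) = (-24 + 2*0*(-44)) - (-2 - 1) = (-24 + 0) - (-3) = -24 - 1*(-3) = -24 + 3 = -21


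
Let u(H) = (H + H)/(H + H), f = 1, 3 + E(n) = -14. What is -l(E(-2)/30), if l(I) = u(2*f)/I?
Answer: 30/17 ≈ 1.7647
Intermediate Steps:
E(n) = -17 (E(n) = -3 - 14 = -17)
u(H) = 1 (u(H) = (2*H)/((2*H)) = (2*H)*(1/(2*H)) = 1)
l(I) = 1/I
-l(E(-2)/30) = -1/((-17/30)) = -1/((-17*1/30)) = -1/(-17/30) = -1*(-30/17) = 30/17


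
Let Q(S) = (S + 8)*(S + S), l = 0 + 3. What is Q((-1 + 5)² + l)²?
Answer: 1052676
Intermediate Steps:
l = 3
Q(S) = 2*S*(8 + S) (Q(S) = (8 + S)*(2*S) = 2*S*(8 + S))
Q((-1 + 5)² + l)² = (2*((-1 + 5)² + 3)*(8 + ((-1 + 5)² + 3)))² = (2*(4² + 3)*(8 + (4² + 3)))² = (2*(16 + 3)*(8 + (16 + 3)))² = (2*19*(8 + 19))² = (2*19*27)² = 1026² = 1052676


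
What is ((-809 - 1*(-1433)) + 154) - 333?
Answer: 445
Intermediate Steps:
((-809 - 1*(-1433)) + 154) - 333 = ((-809 + 1433) + 154) - 333 = (624 + 154) - 333 = 778 - 333 = 445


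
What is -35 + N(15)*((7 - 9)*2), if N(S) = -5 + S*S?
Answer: -915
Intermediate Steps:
N(S) = -5 + S²
-35 + N(15)*((7 - 9)*2) = -35 + (-5 + 15²)*((7 - 9)*2) = -35 + (-5 + 225)*(-2*2) = -35 + 220*(-4) = -35 - 880 = -915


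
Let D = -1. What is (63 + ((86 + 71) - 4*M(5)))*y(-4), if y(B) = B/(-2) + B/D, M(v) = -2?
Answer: 1368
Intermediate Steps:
y(B) = -3*B/2 (y(B) = B/(-2) + B/(-1) = B*(-½) + B*(-1) = -B/2 - B = -3*B/2)
(63 + ((86 + 71) - 4*M(5)))*y(-4) = (63 + ((86 + 71) - 4*(-2)))*(-3/2*(-4)) = (63 + (157 + 8))*6 = (63 + 165)*6 = 228*6 = 1368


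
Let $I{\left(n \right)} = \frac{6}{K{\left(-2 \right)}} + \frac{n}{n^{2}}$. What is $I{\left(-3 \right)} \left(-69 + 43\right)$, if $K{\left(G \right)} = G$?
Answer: $\frac{260}{3} \approx 86.667$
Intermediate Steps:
$I{\left(n \right)} = -3 + \frac{1}{n}$ ($I{\left(n \right)} = \frac{6}{-2} + \frac{n}{n^{2}} = 6 \left(- \frac{1}{2}\right) + \frac{n}{n^{2}} = -3 + \frac{1}{n}$)
$I{\left(-3 \right)} \left(-69 + 43\right) = \left(-3 + \frac{1}{-3}\right) \left(-69 + 43\right) = \left(-3 - \frac{1}{3}\right) \left(-26\right) = \left(- \frac{10}{3}\right) \left(-26\right) = \frac{260}{3}$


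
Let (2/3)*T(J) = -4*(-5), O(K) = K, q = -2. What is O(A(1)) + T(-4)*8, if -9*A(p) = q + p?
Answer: 2161/9 ≈ 240.11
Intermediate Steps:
A(p) = 2/9 - p/9 (A(p) = -(-2 + p)/9 = 2/9 - p/9)
T(J) = 30 (T(J) = 3*(-4*(-5))/2 = (3/2)*20 = 30)
O(A(1)) + T(-4)*8 = (2/9 - ⅑*1) + 30*8 = (2/9 - ⅑) + 240 = ⅑ + 240 = 2161/9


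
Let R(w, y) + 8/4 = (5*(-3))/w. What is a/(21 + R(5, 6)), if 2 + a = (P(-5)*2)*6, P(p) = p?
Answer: -31/8 ≈ -3.8750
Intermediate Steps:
R(w, y) = -2 - 15/w (R(w, y) = -2 + (5*(-3))/w = -2 - 15/w)
a = -62 (a = -2 - 5*2*6 = -2 - 10*6 = -2 - 60 = -62)
a/(21 + R(5, 6)) = -62/(21 + (-2 - 15/5)) = -62/(21 + (-2 - 15*⅕)) = -62/(21 + (-2 - 3)) = -62/(21 - 5) = -62/16 = -62*1/16 = -31/8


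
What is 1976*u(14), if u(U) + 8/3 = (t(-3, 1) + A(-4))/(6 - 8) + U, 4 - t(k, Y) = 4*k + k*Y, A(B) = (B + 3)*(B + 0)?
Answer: -988/3 ≈ -329.33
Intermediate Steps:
A(B) = B*(3 + B) (A(B) = (3 + B)*B = B*(3 + B))
t(k, Y) = 4 - 4*k - Y*k (t(k, Y) = 4 - (4*k + k*Y) = 4 - (4*k + Y*k) = 4 + (-4*k - Y*k) = 4 - 4*k - Y*k)
u(U) = -85/6 + U (u(U) = -8/3 + (((4 - 4*(-3) - 1*1*(-3)) - 4*(3 - 4))/(6 - 8) + U) = -8/3 + (((4 + 12 + 3) - 4*(-1))/(-2) + U) = -8/3 + ((19 + 4)*(-1/2) + U) = -8/3 + (23*(-1/2) + U) = -8/3 + (-23/2 + U) = -85/6 + U)
1976*u(14) = 1976*(-85/6 + 14) = 1976*(-1/6) = -988/3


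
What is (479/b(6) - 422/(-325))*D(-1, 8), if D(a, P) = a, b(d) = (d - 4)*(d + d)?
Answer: -165803/7800 ≈ -21.257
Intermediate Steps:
b(d) = 2*d*(-4 + d) (b(d) = (-4 + d)*(2*d) = 2*d*(-4 + d))
(479/b(6) - 422/(-325))*D(-1, 8) = (479/((2*6*(-4 + 6))) - 422/(-325))*(-1) = (479/((2*6*2)) - 422*(-1/325))*(-1) = (479/24 + 422/325)*(-1) = (165803/7800)*(-1) = -165803/7800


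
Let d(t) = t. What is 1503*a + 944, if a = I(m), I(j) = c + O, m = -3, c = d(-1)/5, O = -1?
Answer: -4298/5 ≈ -859.60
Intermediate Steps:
c = -1/5 ≈ -0.20000
I(j) = -6/5 (I(j) = -1/5 - 1 = -6/5)
a = -6/5 ≈ -1.2000
1503*a + 944 = 1503*(-6/5) + 944 = -9018/5 + 944 = -4298/5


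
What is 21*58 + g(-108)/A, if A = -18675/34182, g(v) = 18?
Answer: 2458986/2075 ≈ 1185.1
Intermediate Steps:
A = -2075/3798 (A = -18675*1/34182 = -2075/3798 ≈ -0.54634)
21*58 + g(-108)/A = 21*58 + 18/(-2075/3798) = 1218 + 18*(-3798/2075) = 1218 - 68364/2075 = 2458986/2075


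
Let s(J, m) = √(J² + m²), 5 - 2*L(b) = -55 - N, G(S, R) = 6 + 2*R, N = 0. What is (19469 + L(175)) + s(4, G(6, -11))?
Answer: 19499 + 4*√17 ≈ 19516.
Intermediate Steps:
L(b) = 30 (L(b) = 5/2 - (-55 - 1*0)/2 = 5/2 - (-55 + 0)/2 = 5/2 - ½*(-55) = 5/2 + 55/2 = 30)
(19469 + L(175)) + s(4, G(6, -11)) = (19469 + 30) + √(4² + (6 + 2*(-11))²) = 19499 + √(16 + (6 - 22)²) = 19499 + √(16 + (-16)²) = 19499 + √(16 + 256) = 19499 + √272 = 19499 + 4*√17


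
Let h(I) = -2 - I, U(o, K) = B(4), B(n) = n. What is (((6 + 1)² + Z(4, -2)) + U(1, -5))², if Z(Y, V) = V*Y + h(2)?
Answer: 1681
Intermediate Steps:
U(o, K) = 4
Z(Y, V) = -4 + V*Y (Z(Y, V) = V*Y + (-2 - 1*2) = V*Y + (-2 - 2) = V*Y - 4 = -4 + V*Y)
(((6 + 1)² + Z(4, -2)) + U(1, -5))² = (((6 + 1)² + (-4 - 2*4)) + 4)² = ((7² + (-4 - 8)) + 4)² = ((49 - 12) + 4)² = (37 + 4)² = 41² = 1681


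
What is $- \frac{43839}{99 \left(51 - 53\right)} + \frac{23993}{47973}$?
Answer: $\frac{234204329}{1055406} \approx 221.91$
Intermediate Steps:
$- \frac{43839}{99 \left(51 - 53\right)} + \frac{23993}{47973} = - \frac{43839}{99 \left(-2\right)} + 23993 \cdot \frac{1}{47973} = - \frac{43839}{-198} + \frac{23993}{47973} = \left(-43839\right) \left(- \frac{1}{198}\right) + \frac{23993}{47973} = \frac{4871}{22} + \frac{23993}{47973} = \frac{234204329}{1055406}$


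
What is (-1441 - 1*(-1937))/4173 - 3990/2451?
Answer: -270782/179439 ≈ -1.5090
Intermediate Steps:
(-1441 - 1*(-1937))/4173 - 3990/2451 = (-1441 + 1937)*(1/4173) - 3990*1/2451 = 496*(1/4173) - 70/43 = 496/4173 - 70/43 = -270782/179439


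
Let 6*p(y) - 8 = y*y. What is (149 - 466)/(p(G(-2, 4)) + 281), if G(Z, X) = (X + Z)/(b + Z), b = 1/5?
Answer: -77031/68657 ≈ -1.1220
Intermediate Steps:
b = ⅕ ≈ 0.20000
G(Z, X) = (X + Z)/(⅕ + Z)
p(y) = 4/3 + y²/6 (p(y) = 4/3 + (y*y)/6 = 4/3 + y²/6)
(149 - 466)/(p(G(-2, 4)) + 281) = (149 - 466)/((4/3 + (5*(4 - 2)/(1 + 5*(-2)))²/6) + 281) = -317/((4/3 + (5*2/(1 - 10))²/6) + 281) = -317/((4/3 + (5*2/(-9))²/6) + 281) = -317/((4/3 + (5*(-⅑)*2)²/6) + 281) = -317/((4/3 + (-10/9)²/6) + 281) = -317/((4/3 + (⅙)*(100/81)) + 281) = -317/((4/3 + 50/243) + 281) = -317/(374/243 + 281) = -317/68657/243 = -317*243/68657 = -77031/68657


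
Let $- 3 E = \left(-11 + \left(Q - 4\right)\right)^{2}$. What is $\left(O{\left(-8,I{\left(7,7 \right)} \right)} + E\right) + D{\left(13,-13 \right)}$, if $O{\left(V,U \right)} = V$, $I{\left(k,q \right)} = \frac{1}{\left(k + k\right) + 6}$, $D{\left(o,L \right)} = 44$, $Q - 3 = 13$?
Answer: $\frac{107}{3} \approx 35.667$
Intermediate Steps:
$Q = 16$ ($Q = 3 + 13 = 16$)
$E = - \frac{1}{3}$ ($E = - \frac{\left(-11 + \left(16 - 4\right)\right)^{2}}{3} = - \frac{\left(-11 + 12\right)^{2}}{3} = - \frac{1^{2}}{3} = \left(- \frac{1}{3}\right) 1 = - \frac{1}{3} \approx -0.33333$)
$I{\left(k,q \right)} = \frac{1}{6 + 2 k}$ ($I{\left(k,q \right)} = \frac{1}{2 k + 6} = \frac{1}{6 + 2 k}$)
$\left(O{\left(-8,I{\left(7,7 \right)} \right)} + E\right) + D{\left(13,-13 \right)} = \left(-8 - \frac{1}{3}\right) + 44 = - \frac{25}{3} + 44 = \frac{107}{3}$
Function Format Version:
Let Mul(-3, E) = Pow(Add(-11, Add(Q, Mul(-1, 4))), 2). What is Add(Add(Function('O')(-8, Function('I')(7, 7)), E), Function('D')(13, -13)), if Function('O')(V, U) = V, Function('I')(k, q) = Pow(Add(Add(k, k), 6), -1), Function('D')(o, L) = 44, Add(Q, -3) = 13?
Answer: Rational(107, 3) ≈ 35.667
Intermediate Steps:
Q = 16 (Q = Add(3, 13) = 16)
E = Rational(-1, 3) (E = Mul(Rational(-1, 3), Pow(Add(-11, Add(16, Mul(-1, 4))), 2)) = Mul(Rational(-1, 3), Pow(Add(-11, Add(16, -4)), 2)) = Mul(Rational(-1, 3), Pow(Add(-11, 12), 2)) = Mul(Rational(-1, 3), Pow(1, 2)) = Mul(Rational(-1, 3), 1) = Rational(-1, 3) ≈ -0.33333)
Function('I')(k, q) = Pow(Add(6, Mul(2, k)), -1) (Function('I')(k, q) = Pow(Add(Mul(2, k), 6), -1) = Pow(Add(6, Mul(2, k)), -1))
Add(Add(Function('O')(-8, Function('I')(7, 7)), E), Function('D')(13, -13)) = Add(Add(-8, Rational(-1, 3)), 44) = Add(Rational(-25, 3), 44) = Rational(107, 3)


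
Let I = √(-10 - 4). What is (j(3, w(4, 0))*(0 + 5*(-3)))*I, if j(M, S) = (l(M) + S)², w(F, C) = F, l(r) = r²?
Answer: -2535*I*√14 ≈ -9485.1*I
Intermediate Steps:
I = I*√14 (I = √(-14) = I*√14 ≈ 3.7417*I)
j(M, S) = (S + M²)² (j(M, S) = (M² + S)² = (S + M²)²)
(j(3, w(4, 0))*(0 + 5*(-3)))*I = ((4 + 3²)²*(0 + 5*(-3)))*(I*√14) = ((4 + 9)²*(0 - 15))*(I*√14) = (13²*(-15))*(I*√14) = (169*(-15))*(I*√14) = -2535*I*√14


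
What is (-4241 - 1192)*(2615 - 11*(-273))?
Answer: -30522594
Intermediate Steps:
(-4241 - 1192)*(2615 - 11*(-273)) = -5433*(2615 + 3003) = -5433*5618 = -30522594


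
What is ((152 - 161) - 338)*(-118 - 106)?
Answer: 77728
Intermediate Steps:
((152 - 161) - 338)*(-118 - 106) = (-9 - 338)*(-224) = -347*(-224) = 77728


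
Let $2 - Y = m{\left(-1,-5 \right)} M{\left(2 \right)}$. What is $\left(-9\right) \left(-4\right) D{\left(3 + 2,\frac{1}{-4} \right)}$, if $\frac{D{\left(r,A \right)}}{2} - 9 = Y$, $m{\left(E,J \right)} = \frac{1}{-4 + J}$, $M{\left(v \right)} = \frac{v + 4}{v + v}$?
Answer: $804$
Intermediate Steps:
$M{\left(v \right)} = \frac{4 + v}{2 v}$
$Y = \frac{13}{6}$ ($Y = 2 - \frac{\frac{1}{2} \cdot \frac{1}{2} \left(4 + 2\right)}{-4 - 5} = 2 - \frac{\frac{1}{2} \cdot \frac{1}{2} \cdot 6}{-9} = 2 - \left(- \frac{1}{9}\right) \frac{3}{2} = 2 - - \frac{1}{6} = 2 + \frac{1}{6} = \frac{13}{6} \approx 2.1667$)
$D{\left(r,A \right)} = \frac{67}{3}$ ($D{\left(r,A \right)} = 18 + 2 \cdot \frac{13}{6} = 18 + \frac{13}{3} = \frac{67}{3}$)
$\left(-9\right) \left(-4\right) D{\left(3 + 2,\frac{1}{-4} \right)} = \left(-9\right) \left(-4\right) \frac{67}{3} = 36 \cdot \frac{67}{3} = 804$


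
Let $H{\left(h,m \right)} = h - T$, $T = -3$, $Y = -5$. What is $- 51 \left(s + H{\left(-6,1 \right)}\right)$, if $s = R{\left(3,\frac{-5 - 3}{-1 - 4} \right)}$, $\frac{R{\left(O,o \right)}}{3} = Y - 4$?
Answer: $1530$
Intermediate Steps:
$R{\left(O,o \right)} = -27$ ($R{\left(O,o \right)} = 3 \left(-5 - 4\right) = 3 \left(-9\right) = -27$)
$s = -27$
$H{\left(h,m \right)} = 3 + h$ ($H{\left(h,m \right)} = h - -3 = h + 3 = 3 + h$)
$- 51 \left(s + H{\left(-6,1 \right)}\right) = - 51 \left(-27 + \left(3 - 6\right)\right) = - 51 \left(-27 - 3\right) = \left(-51\right) \left(-30\right) = 1530$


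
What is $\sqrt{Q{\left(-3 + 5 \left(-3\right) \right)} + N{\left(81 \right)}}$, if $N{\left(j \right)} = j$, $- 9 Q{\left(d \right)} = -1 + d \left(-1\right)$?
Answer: $\frac{2 \sqrt{178}}{3} \approx 8.8944$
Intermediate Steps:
$Q{\left(d \right)} = \frac{1}{9} + \frac{d}{9}$ ($Q{\left(d \right)} = - \frac{-1 + d \left(-1\right)}{9} = - \frac{-1 - d}{9} = \frac{1}{9} + \frac{d}{9}$)
$\sqrt{Q{\left(-3 + 5 \left(-3\right) \right)} + N{\left(81 \right)}} = \sqrt{\left(\frac{1}{9} + \frac{-3 + 5 \left(-3\right)}{9}\right) + 81} = \sqrt{\left(\frac{1}{9} + \frac{-3 - 15}{9}\right) + 81} = \sqrt{\left(\frac{1}{9} + \frac{1}{9} \left(-18\right)\right) + 81} = \sqrt{\left(\frac{1}{9} - 2\right) + 81} = \sqrt{- \frac{17}{9} + 81} = \sqrt{\frac{712}{9}} = \frac{2 \sqrt{178}}{3}$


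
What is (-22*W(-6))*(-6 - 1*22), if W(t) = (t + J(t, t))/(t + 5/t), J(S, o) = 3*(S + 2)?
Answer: 66528/41 ≈ 1622.6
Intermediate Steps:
J(S, o) = 6 + 3*S (J(S, o) = 3*(2 + S) = 6 + 3*S)
W(t) = (6 + 4*t)/(t + 5/t) (W(t) = (t + (6 + 3*t))/(t + 5/t) = (6 + 4*t)/(t + 5/t))
(-22*W(-6))*(-6 - 1*22) = (-44*(-6)*(3 + 2*(-6))/(5 + (-6)²))*(-6 - 1*22) = (-44*(-6)*(3 - 12)/(5 + 36))*(-6 - 22) = -44*(-6)*(-9)/41*(-28) = -22*108/41*(-28) = -2376/41*(-28) = 66528/41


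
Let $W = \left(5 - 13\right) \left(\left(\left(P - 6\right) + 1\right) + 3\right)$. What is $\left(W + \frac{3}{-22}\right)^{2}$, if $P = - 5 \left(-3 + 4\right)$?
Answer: $\frac{1510441}{484} \approx 3120.7$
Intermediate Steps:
$P = -5$ ($P = \left(-5\right) 1 = -5$)
$W = 56$ ($W = \left(5 - 13\right) \left(\left(\left(-5 - 6\right) + 1\right) + 3\right) = - 8 \left(\left(-11 + 1\right) + 3\right) = - 8 \left(-10 + 3\right) = \left(-8\right) \left(-7\right) = 56$)
$\left(W + \frac{3}{-22}\right)^{2} = \left(56 + \frac{3}{-22}\right)^{2} = \left(56 + 3 \left(- \frac{1}{22}\right)\right)^{2} = \left(56 - \frac{3}{22}\right)^{2} = \left(\frac{1229}{22}\right)^{2} = \frac{1510441}{484}$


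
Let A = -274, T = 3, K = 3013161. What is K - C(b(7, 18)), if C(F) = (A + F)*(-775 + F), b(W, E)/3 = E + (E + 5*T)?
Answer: 2937899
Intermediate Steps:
b(W, E) = 45 + 6*E (b(W, E) = 3*(E + (E + 5*3)) = 3*(E + (E + 15)) = 3*(E + (15 + E)) = 3*(15 + 2*E) = 45 + 6*E)
C(F) = (-775 + F)*(-274 + F) (C(F) = (-274 + F)*(-775 + F) = (-775 + F)*(-274 + F))
K - C(b(7, 18)) = 3013161 - (212350 + (45 + 6*18)**2 - 1049*(45 + 6*18)) = 3013161 - (212350 + (45 + 108)**2 - 1049*(45 + 108)) = 3013161 - (212350 + 153**2 - 1049*153) = 3013161 - (212350 + 23409 - 160497) = 3013161 - 1*75262 = 3013161 - 75262 = 2937899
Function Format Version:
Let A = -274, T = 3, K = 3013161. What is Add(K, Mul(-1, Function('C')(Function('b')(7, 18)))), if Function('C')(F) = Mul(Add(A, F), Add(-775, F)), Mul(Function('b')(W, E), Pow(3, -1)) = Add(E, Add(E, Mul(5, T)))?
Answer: 2937899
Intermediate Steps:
Function('b')(W, E) = Add(45, Mul(6, E)) (Function('b')(W, E) = Mul(3, Add(E, Add(E, Mul(5, 3)))) = Mul(3, Add(E, Add(E, 15))) = Mul(3, Add(E, Add(15, E))) = Mul(3, Add(15, Mul(2, E))) = Add(45, Mul(6, E)))
Function('C')(F) = Mul(Add(-775, F), Add(-274, F)) (Function('C')(F) = Mul(Add(-274, F), Add(-775, F)) = Mul(Add(-775, F), Add(-274, F)))
Add(K, Mul(-1, Function('C')(Function('b')(7, 18)))) = Add(3013161, Mul(-1, Add(212350, Pow(Add(45, Mul(6, 18)), 2), Mul(-1049, Add(45, Mul(6, 18)))))) = Add(3013161, Mul(-1, Add(212350, Pow(Add(45, 108), 2), Mul(-1049, Add(45, 108))))) = Add(3013161, Mul(-1, Add(212350, Pow(153, 2), Mul(-1049, 153)))) = Add(3013161, Mul(-1, Add(212350, 23409, -160497))) = Add(3013161, Mul(-1, 75262)) = Add(3013161, -75262) = 2937899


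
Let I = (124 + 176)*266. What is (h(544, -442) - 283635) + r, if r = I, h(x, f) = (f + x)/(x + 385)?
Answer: -189362613/929 ≈ -2.0384e+5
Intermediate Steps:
I = 79800 (I = 300*266 = 79800)
h(x, f) = (f + x)/(385 + x)
r = 79800
(h(544, -442) - 283635) + r = ((-442 + 544)/(385 + 544) - 283635) + 79800 = (102/929 - 283635) + 79800 = -263496813/929 + 79800 = -189362613/929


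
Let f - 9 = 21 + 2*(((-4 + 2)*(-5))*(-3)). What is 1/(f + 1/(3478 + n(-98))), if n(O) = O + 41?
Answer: -3421/102629 ≈ -0.033334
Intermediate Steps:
n(O) = 41 + O
f = -30 (f = 9 + (21 + 2*(((-4 + 2)*(-5))*(-3))) = 9 + (21 + 2*(-2*(-5)*(-3))) = 9 + (21 + 2*(10*(-3))) = 9 + (21 + 2*(-30)) = 9 + (21 - 60) = 9 - 39 = -30)
1/(f + 1/(3478 + n(-98))) = 1/(-30 + 1/(3478 + (41 - 98))) = 1/(-30 + 1/(3478 - 57)) = 1/(-30 + 1/3421) = 1/(-102629/3421) = -3421/102629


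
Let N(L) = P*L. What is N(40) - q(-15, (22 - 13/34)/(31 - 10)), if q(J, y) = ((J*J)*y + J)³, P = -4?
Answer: -399507640765/39304 ≈ -1.0165e+7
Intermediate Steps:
N(L) = -4*L
q(J, y) = (J + y*J²)³ (q(J, y) = (J²*y + J)³ = (y*J² + J)³ = (J + y*J²)³)
N(40) - q(-15, (22 - 13/34)/(31 - 10)) = -4*40 - (-15)³*(1 - 15*(22 - 13/34)/(31 - 10))³ = -160 - (-3375)*(1 - 15*(22 - 13*1/34)/21)³ = -160 - (-3375)*(1 - 15*(22 - 13/34)/21)³ = -160 - (-3375)*(1 - 11025/(34*21))³ = -160 - (-3375)*(1 - 15*35/34)³ = -160 - (-3375)*(1 - 525/34)³ = -160 - (-3375)*(-491/34)³ = -160 - (-3375)*(-118370771)/39304 = -160 - 1*399501352125/39304 = -160 - 399501352125/39304 = -399507640765/39304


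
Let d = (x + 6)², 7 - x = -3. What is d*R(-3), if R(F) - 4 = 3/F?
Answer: 768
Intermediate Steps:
x = 10 (x = 7 - 1*(-3) = 7 + 3 = 10)
R(F) = 4 + 3/F
d = 256 (d = (10 + 6)² = 16² = 256)
d*R(-3) = 256*(4 + 3/(-3)) = 256*(4 + 3*(-⅓)) = 256*(4 - 1) = 256*3 = 768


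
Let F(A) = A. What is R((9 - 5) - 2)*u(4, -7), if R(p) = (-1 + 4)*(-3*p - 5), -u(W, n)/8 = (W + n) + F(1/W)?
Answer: -726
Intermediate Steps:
u(W, n) = -8*W - 8*n - 8/W (u(W, n) = -8*((W + n) + 1/W) = -8*(W + n + 1/W) = -8*W - 8*n - 8/W)
R(p) = -15 - 9*p (R(p) = 3*(-5 - 3*p) = -15 - 9*p)
R((9 - 5) - 2)*u(4, -7) = (-15 - 9*((9 - 5) - 2))*(8*(-1 + 4*(-1*4 - 1*(-7)))/4) = (-15 - 9*(4 - 2))*(8*(¼)*(-1 + 4*(-4 + 7))) = (-15 - 9*2)*(8*(¼)*(-1 + 4*3)) = (-15 - 18)*(8*(¼)*(-1 + 12)) = -264*11/4 = -33*22 = -726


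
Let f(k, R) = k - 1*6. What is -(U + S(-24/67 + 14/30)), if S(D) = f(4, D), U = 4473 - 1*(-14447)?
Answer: -18918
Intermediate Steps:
U = 18920 (U = 4473 + 14447 = 18920)
f(k, R) = -6 + k (f(k, R) = k - 6 = -6 + k)
S(D) = -2 (S(D) = -6 + 4 = -2)
-(U + S(-24/67 + 14/30)) = -(18920 - 2) = -1*18918 = -18918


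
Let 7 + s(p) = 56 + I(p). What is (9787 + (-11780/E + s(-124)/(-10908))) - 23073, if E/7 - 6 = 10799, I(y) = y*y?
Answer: -2192519661599/165005316 ≈ -13288.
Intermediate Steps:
I(y) = y²
E = 75635 (E = 42 + 7*10799 = 42 + 75593 = 75635)
s(p) = 49 + p² (s(p) = -7 + (56 + p²) = 49 + p²)
(9787 + (-11780/E + s(-124)/(-10908))) - 23073 = (9787 + (-11780/75635 + (49 + (-124)²)/(-10908))) - 23073 = (9787 + (-11780*1/75635 + (49 + 15376)*(-1/10908))) - 23073 = (9787 + (-2356/15127 + 15425*(-1/10908))) - 23073 = (9787 + (-2356/15127 - 15425/10908)) - 23073 = (9787 - 259033223/165005316) - 23073 = 1614647994469/165005316 - 23073 = -2192519661599/165005316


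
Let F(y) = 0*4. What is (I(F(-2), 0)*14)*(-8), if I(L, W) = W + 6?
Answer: -672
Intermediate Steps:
F(y) = 0
I(L, W) = 6 + W
(I(F(-2), 0)*14)*(-8) = ((6 + 0)*14)*(-8) = (6*14)*(-8) = 84*(-8) = -672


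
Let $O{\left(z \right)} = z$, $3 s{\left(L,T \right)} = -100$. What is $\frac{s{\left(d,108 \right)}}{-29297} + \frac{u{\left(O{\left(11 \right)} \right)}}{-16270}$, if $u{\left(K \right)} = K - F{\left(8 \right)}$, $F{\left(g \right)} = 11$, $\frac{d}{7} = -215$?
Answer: $\frac{100}{87891} \approx 0.0011378$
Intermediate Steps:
$d = -1505$ ($d = 7 \left(-215\right) = -1505$)
$s{\left(L,T \right)} = - \frac{100}{3}$ ($s{\left(L,T \right)} = \frac{1}{3} \left(-100\right) = - \frac{100}{3}$)
$u{\left(K \right)} = -11 + K$ ($u{\left(K \right)} = K - 11 = -11 + K$)
$\frac{s{\left(d,108 \right)}}{-29297} + \frac{u{\left(O{\left(11 \right)} \right)}}{-16270} = - \frac{100}{3 \left(-29297\right)} + \frac{-11 + 11}{-16270} = \left(- \frac{100}{3}\right) \left(- \frac{1}{29297}\right) + 0 \left(- \frac{1}{16270}\right) = \frac{100}{87891} + 0 = \frac{100}{87891}$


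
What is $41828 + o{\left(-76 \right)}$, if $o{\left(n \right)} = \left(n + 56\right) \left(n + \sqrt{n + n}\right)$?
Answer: $43348 - 40 i \sqrt{38} \approx 43348.0 - 246.58 i$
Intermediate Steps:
$o{\left(n \right)} = \left(56 + n\right) \left(n + \sqrt{2} \sqrt{n}\right)$ ($o{\left(n \right)} = \left(56 + n\right) \left(n + \sqrt{2 n}\right) = \left(56 + n\right) \left(n + \sqrt{2} \sqrt{n}\right)$)
$41828 + o{\left(-76 \right)} = 41828 + \left(\left(-76\right)^{2} + 56 \left(-76\right) + \sqrt{2} \left(-76\right)^{\frac{3}{2}} + 56 \sqrt{2} \sqrt{-76}\right) = 41828 + \left(5776 - 4256 + \sqrt{2} \left(- 152 i \sqrt{19}\right) + 56 \sqrt{2} \cdot 2 i \sqrt{19}\right) = 41828 + \left(5776 - 4256 - 152 i \sqrt{38} + 112 i \sqrt{38}\right) = 41828 + \left(1520 - 40 i \sqrt{38}\right) = 43348 - 40 i \sqrt{38}$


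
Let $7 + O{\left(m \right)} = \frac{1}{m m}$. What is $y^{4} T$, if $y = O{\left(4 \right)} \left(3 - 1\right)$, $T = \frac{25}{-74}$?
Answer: $- \frac{102572325}{8192} \approx -12521.0$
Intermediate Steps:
$O{\left(m \right)} = -7 + \frac{1}{m^{2}}$ ($O{\left(m \right)} = -7 + \frac{1}{m m} = -7 + \frac{1}{m^{2}}$)
$T = - \frac{25}{74}$ ($T = 25 \left(- \frac{1}{74}\right) = - \frac{25}{74} \approx -0.33784$)
$y = - \frac{111}{8}$ ($y = \left(-7 + \frac{1}{16}\right) \left(3 - 1\right) = \left(-7 + \frac{1}{16}\right) 2 = \left(- \frac{111}{16}\right) 2 = - \frac{111}{8} \approx -13.875$)
$y^{4} T = \left(- \frac{111}{8}\right)^{4} \left(- \frac{25}{74}\right) = \frac{151807041}{4096} \left(- \frac{25}{74}\right) = - \frac{102572325}{8192}$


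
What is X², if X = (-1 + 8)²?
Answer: 2401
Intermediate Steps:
X = 49 (X = 7² = 49)
X² = 49² = 2401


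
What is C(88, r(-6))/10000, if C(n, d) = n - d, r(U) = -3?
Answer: 91/10000 ≈ 0.0091000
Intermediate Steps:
C(88, r(-6))/10000 = (88 - 1*(-3))/10000 = (88 + 3)*(1/10000) = 91*(1/10000) = 91/10000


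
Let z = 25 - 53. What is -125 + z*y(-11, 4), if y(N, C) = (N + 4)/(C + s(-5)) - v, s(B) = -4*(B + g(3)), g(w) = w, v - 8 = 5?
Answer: 766/3 ≈ 255.33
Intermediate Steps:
v = 13 (v = 8 + 5 = 13)
s(B) = -12 - 4*B (s(B) = -4*(B + 3) = -4*(3 + B) = -12 - 4*B)
y(N, C) = -13 + (4 + N)/(8 + C) (y(N, C) = (N + 4)/(C + (-12 - 4*(-5))) - 1*13 = (4 + N)/(C + (-12 + 20)) - 13 = (4 + N)/(C + 8) - 13 = (4 + N)/(8 + C) - 13 = -13 + (4 + N)/(8 + C))
z = -28
-125 + z*y(-11, 4) = -125 - 28*(-100 - 11 - 13*4)/(8 + 4) = -125 - 28*(-100 - 11 - 52)/12 = -125 - 7*(-163)/3 = -125 - 28*(-163/12) = -125 + 1141/3 = 766/3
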